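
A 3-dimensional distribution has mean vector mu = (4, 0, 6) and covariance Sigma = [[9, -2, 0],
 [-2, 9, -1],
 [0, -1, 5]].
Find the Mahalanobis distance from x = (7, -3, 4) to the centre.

Step 1 — centre the observation: (x - mu) = (3, -3, -2).

Step 2 — invert Sigma (cofactor / det for 3×3, or solve directly):
  Sigma^{-1} = [[0.117, 0.0266, 0.0053],
 [0.0266, 0.1197, 0.0239],
 [0.0053, 0.0239, 0.2048]].

Step 3 — form the quadratic (x - mu)^T · Sigma^{-1} · (x - mu):
  Sigma^{-1} · (x - mu) = (0.2606, -0.3271, -0.4654).
  (x - mu)^T · [Sigma^{-1} · (x - mu)] = (3)·(0.2606) + (-3)·(-0.3271) + (-2)·(-0.4654) = 2.6941.

Step 4 — take square root: d = √(2.6941) ≈ 1.6414.

d(x, mu) = √(2.6941) ≈ 1.6414


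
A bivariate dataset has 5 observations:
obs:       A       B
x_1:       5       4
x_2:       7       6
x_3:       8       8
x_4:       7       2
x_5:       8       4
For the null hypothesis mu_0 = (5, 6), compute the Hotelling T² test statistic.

Step 1 — sample mean vector:
  mean(A) = (5 + 7 + 8 + 7 + 8) / 5 = 35/5 = 7
  mean(B) = (4 + 6 + 8 + 2 + 4) / 5 = 24/5 = 4.8
  x̄ = (7, 4.8),  deviation x̄ - mu_0 = (7, 4.8) - (5, 6) = (2, -1.2).

Step 2 — sample covariance matrix, S[i,j] = (1/(n-1)) · Σ_k (x_{k,i} - mean_i) · (x_{k,j} - mean_j), divisor n-1 = 4:
  S[A,A] = ((-2)·(-2) + (0)·(0) + (1)·(1) + (0)·(0) + (1)·(1)) / 4 = 6/4 = 1.5
  S[A,B] = ((-2)·(-0.8) + (0)·(1.2) + (1)·(3.2) + (0)·(-2.8) + (1)·(-0.8)) / 4 = 4/4 = 1
  S[B,B] = ((-0.8)·(-0.8) + (1.2)·(1.2) + (3.2)·(3.2) + (-2.8)·(-2.8) + (-0.8)·(-0.8)) / 4 = 20.8/4 = 5.2
  S = [[1.5, 1],
 [1, 5.2]].

Step 3 — invert S. det(S) = 1.5·5.2 - (1)² = 6.8.
  S^{-1} = (1/det) · [[d, -b], [-b, a]] = [[0.7647, -0.1471],
 [-0.1471, 0.2206]].

Step 4 — quadratic form (x̄ - mu_0)^T · S^{-1} · (x̄ - mu_0):
  S^{-1} · (x̄ - mu_0) = (1.7059, -0.5588),
  (x̄ - mu_0)^T · [...] = (2)·(1.7059) + (-1.2)·(-0.5588) = 4.0824.

Step 5 — scale by n: T² = 5 · 4.0824 = 20.4118.

T² ≈ 20.4118


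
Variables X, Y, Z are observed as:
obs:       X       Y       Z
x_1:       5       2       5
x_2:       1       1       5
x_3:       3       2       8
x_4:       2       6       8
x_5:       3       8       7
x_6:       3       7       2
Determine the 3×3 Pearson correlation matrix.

Step 1 — column means:
  mean(X) = (5 + 1 + 3 + 2 + 3 + 3) / 6 = 17/6 = 2.8333
  mean(Y) = (2 + 1 + 2 + 6 + 8 + 7) / 6 = 26/6 = 4.3333
  mean(Z) = (5 + 5 + 8 + 8 + 7 + 2) / 6 = 35/6 = 5.8333

Step 2 — sample variances and covariances s[i,j] = (1/(n-1)) · Σ_k (x_{k,i} - mean_i) · (x_{k,j} - mean_j), with n-1 = 5:
  s[X,X] = ((2.1667)·(2.1667) + (-1.8333)·(-1.8333) + (0.1667)·(0.1667) + (-0.8333)·(-0.8333) + (0.1667)·(0.1667) + (0.1667)·(0.1667)) / 5 = 8.8333/5 = 1.7667
  s[X,Y] = ((2.1667)·(-2.3333) + (-1.8333)·(-3.3333) + (0.1667)·(-2.3333) + (-0.8333)·(1.6667) + (0.1667)·(3.6667) + (0.1667)·(2.6667)) / 5 = 0.3333/5 = 0.0667
  s[X,Z] = ((2.1667)·(-0.8333) + (-1.8333)·(-0.8333) + (0.1667)·(2.1667) + (-0.8333)·(2.1667) + (0.1667)·(1.1667) + (0.1667)·(-3.8333)) / 5 = -2.1667/5 = -0.4333
  s[Y,Y] = ((-2.3333)·(-2.3333) + (-3.3333)·(-3.3333) + (-2.3333)·(-2.3333) + (1.6667)·(1.6667) + (3.6667)·(3.6667) + (2.6667)·(2.6667)) / 5 = 45.3333/5 = 9.0667
  s[Y,Z] = ((-2.3333)·(-0.8333) + (-3.3333)·(-0.8333) + (-2.3333)·(2.1667) + (1.6667)·(2.1667) + (3.6667)·(1.1667) + (2.6667)·(-3.8333)) / 5 = -2.6667/5 = -0.5333
  s[Z,Z] = ((-0.8333)·(-0.8333) + (-0.8333)·(-0.8333) + (2.1667)·(2.1667) + (2.1667)·(2.1667) + (1.1667)·(1.1667) + (-3.8333)·(-3.8333)) / 5 = 26.8333/5 = 5.3667
  Sample standard deviations s_i = √(s[i,i]):
  s(X) = √(1.7667) = 1.3292
  s(Y) = √(9.0667) = 3.0111
  s(Z) = √(5.3667) = 2.3166

Step 3 — r_{ij} = s_{ij} / (s_i · s_j):
  r[X,X] = 1 (diagonal).
  r[X,Y] = 0.0667 / (1.3292 · 3.0111) = 0.0667 / 4.0022 = 0.0167
  r[X,Z] = -0.4333 / (1.3292 · 2.3166) = -0.4333 / 3.0791 = -0.1407
  r[Y,Y] = 1 (diagonal).
  r[Y,Z] = -0.5333 / (3.0111 · 2.3166) = -0.5333 / 6.9755 = -0.0765
  r[Z,Z] = 1 (diagonal).

R is symmetric with unit diagonal. Assembling:

R = [[1, 0.0167, -0.1407],
 [0.0167, 1, -0.0765],
 [-0.1407, -0.0765, 1]]


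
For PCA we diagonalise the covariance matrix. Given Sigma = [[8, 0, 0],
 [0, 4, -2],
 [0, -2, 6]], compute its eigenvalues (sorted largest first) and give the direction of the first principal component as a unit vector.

Step 1 — characteristic polynomial p(λ) = det(λI - Sigma) = λ³ - tr·λ² + c_1·λ - det, where tr = trace, c_1 = sum of the principal 2×2 minors, det = det(Sigma):
  tr = 8 + 4 + 6 = 18,
  c_1 = (8·4 - (0)²) + (8·6 - (0)²) + (4·6 - (-2)²) = 32 + 48 + 20 = 100,
  det = 8·(4·6 - (-2)²) - (0)·((0)·6 - (-2)·(0)) + (0)·((0)·(-2) - 4·(0)) = 8·(20) - (0)·(0) + (0)·(0) = 160.
  So p(λ) = λ³ - 18λ² + 100λ - 160.
Step 2 — look for an integer root (rational root theorem: any rational root is an integer divisor of 160). Testing λ = 8:
  p(8) = 512 - 1152 + 800 - 160 = 0  ✓
  Dividing out (λ - 8): p(λ) = (λ - 8)(λ² - 10λ + 20).
Step 3 — remaining eigenvalues from the quadratic λ² - 10λ + 20 = 0:
  Δ = 10² - 4·20 = 100 - 80 = 20,  λ = (10 ± √20)/2 = (10 ± 4.4721)/2 ≈ 7.2361 or 2.7639.
  Sorted: λ_1 = 8,  λ_2 = 7.2361,  λ_3 = 2.7639  (check: sum = 18 = tr ✓).

Step 4 — unit eigenvector for λ_1 = 8: v spans the null space of (Sigma - λ_1 I), whose rows are
  r_1 = (0, 0, 0),  r_2 = (0, -4, -2),  r_3 = (0, -2, -2).
  v is orthogonal to every row, so take v ∝ r_2 × r_3 = ((-4)·(-2) - (-2)·(-2), (-2)·(0) - (0)·(-2), (0)·(-2) - (-4)·(0)) = (4, 0, 0).
  Rescale (divide by 4): u = (1, 0, 0).
  ||u|| = √((1)² + (0)² + (0)²) = √(1) = 1,  v_1 = u/||u|| ≈ (1, 0, 0) (||v_1|| = 1).

λ_1 = 8,  λ_2 = 7.2361,  λ_3 = 2.7639;  v_1 ≈ (1, 0, 0)


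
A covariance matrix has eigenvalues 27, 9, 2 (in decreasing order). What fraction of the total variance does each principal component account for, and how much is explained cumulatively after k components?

Step 1 — total variance = trace(Sigma) = Σ λ_i = 27 + 9 + 2 = 38.

Step 2 — fraction explained by component i = λ_i / Σ λ:
  PC1: 27/38 = 0.7105
  PC2: 9/38 = 0.2368
  PC3: 2/38 = 0.0526

Step 3 — cumulative fraction after k components = (λ_1 + ... + λ_k) / Σ λ:
  k = 1: 27/38 = 0.7105
  k = 2: (27 + 9)/38 = 36/38 = 0.9474
  k = 3: (27 + 9 + 2)/38 = 38/38 = 1

Summary (fraction, with percent):

explained: PC1 0.7105 (71.05%), PC2 0.2368 (23.68%), PC3 0.0526 (5.26%);  cumulative: 0.7105, 0.9474, 1


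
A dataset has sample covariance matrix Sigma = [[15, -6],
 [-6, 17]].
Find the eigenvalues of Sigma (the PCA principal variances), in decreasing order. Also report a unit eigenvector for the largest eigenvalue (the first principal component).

Step 1 — characteristic polynomial of 2×2 Sigma:
  det(Sigma - λI) = λ² - trace · λ + det = 0.
  trace = 15 + 17 = 32, det = 15·17 - (-6)² = 219.
Step 2 — discriminant:
  Δ = trace² - 4·det = 1024 - 876 = 148.
Step 3 — eigenvalues:
  λ = (trace ± √Δ)/2 = (32 ± 12.1655)/2,
  λ_1 = 22.0828,  λ_2 = 9.9172.

Step 4 — unit eigenvector for λ_1: solve (Sigma - λ_1 I)v = 0. First row:
  (15 - 22.0828)·v_x + (-6)·v_y = 0, i.e. (-7.0828)·v_x + (-6)·v_y = 0,
  so v ∝ (b, λ_1 - a) = (-6, 7.0828); multiply by -1 so the first entry is positive: u = (6, -7.0828).
  ||u|| = √((6)² + (-7.0828)²) = √(86.1655) ≈ 9.2825,
  v_1 = u/||u|| ≈ (0.6464, -0.763) (||v_1|| = 1).

λ_1 = 22.0828,  λ_2 = 9.9172;  v_1 ≈ (0.6464, -0.763)


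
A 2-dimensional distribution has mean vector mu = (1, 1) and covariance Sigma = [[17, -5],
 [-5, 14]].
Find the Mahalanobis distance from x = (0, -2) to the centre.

Step 1 — centre the observation: (x - mu) = (-1, -3).

Step 2 — invert Sigma. det(Sigma) = 17·14 - (-5)² = 213.
  Sigma^{-1} = (1/det) · [[d, -b], [-b, a]] = [[0.0657, 0.0235],
 [0.0235, 0.0798]].

Step 3 — form the quadratic (x - mu)^T · Sigma^{-1} · (x - mu):
  Sigma^{-1} · (x - mu) = (-0.1362, -0.2629).
  (x - mu)^T · [Sigma^{-1} · (x - mu)] = (-1)·(-0.1362) + (-3)·(-0.2629) = 0.9249.

Step 4 — take square root: d = √(0.9249) ≈ 0.9617.

d(x, mu) = √(0.9249) ≈ 0.9617


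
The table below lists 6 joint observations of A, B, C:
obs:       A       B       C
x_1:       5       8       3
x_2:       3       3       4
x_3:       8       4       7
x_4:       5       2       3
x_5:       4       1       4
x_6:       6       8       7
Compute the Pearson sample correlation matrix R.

Step 1 — column means:
  mean(A) = (5 + 3 + 8 + 5 + 4 + 6) / 6 = 31/6 = 5.1667
  mean(B) = (8 + 3 + 4 + 2 + 1 + 8) / 6 = 26/6 = 4.3333
  mean(C) = (3 + 4 + 7 + 3 + 4 + 7) / 6 = 28/6 = 4.6667

Step 2 — sample variances and covariances s[i,j] = (1/(n-1)) · Σ_k (x_{k,i} - mean_i) · (x_{k,j} - mean_j), with n-1 = 5:
  s[A,A] = ((-0.1667)·(-0.1667) + (-2.1667)·(-2.1667) + (2.8333)·(2.8333) + (-0.1667)·(-0.1667) + (-1.1667)·(-1.1667) + (0.8333)·(0.8333)) / 5 = 14.8333/5 = 2.9667
  s[A,B] = ((-0.1667)·(3.6667) + (-2.1667)·(-1.3333) + (2.8333)·(-0.3333) + (-0.1667)·(-2.3333) + (-1.1667)·(-3.3333) + (0.8333)·(3.6667)) / 5 = 8.6667/5 = 1.7333
  s[A,C] = ((-0.1667)·(-1.6667) + (-2.1667)·(-0.6667) + (2.8333)·(2.3333) + (-0.1667)·(-1.6667) + (-1.1667)·(-0.6667) + (0.8333)·(2.3333)) / 5 = 11.3333/5 = 2.2667
  s[B,B] = ((3.6667)·(3.6667) + (-1.3333)·(-1.3333) + (-0.3333)·(-0.3333) + (-2.3333)·(-2.3333) + (-3.3333)·(-3.3333) + (3.6667)·(3.6667)) / 5 = 45.3333/5 = 9.0667
  s[B,C] = ((3.6667)·(-1.6667) + (-1.3333)·(-0.6667) + (-0.3333)·(2.3333) + (-2.3333)·(-1.6667) + (-3.3333)·(-0.6667) + (3.6667)·(2.3333)) / 5 = 8.6667/5 = 1.7333
  s[C,C] = ((-1.6667)·(-1.6667) + (-0.6667)·(-0.6667) + (2.3333)·(2.3333) + (-1.6667)·(-1.6667) + (-0.6667)·(-0.6667) + (2.3333)·(2.3333)) / 5 = 17.3333/5 = 3.4667
  Sample standard deviations s_i = √(s[i,i]):
  s(A) = √(2.9667) = 1.7224
  s(B) = √(9.0667) = 3.0111
  s(C) = √(3.4667) = 1.8619

Step 3 — r_{ij} = s_{ij} / (s_i · s_j):
  r[A,A] = 1 (diagonal).
  r[A,B] = 1.7333 / (1.7224 · 3.0111) = 1.7333 / 5.1863 = 0.3342
  r[A,C] = 2.2667 / (1.7224 · 1.8619) = 2.2667 / 3.2069 = 0.7068
  r[B,B] = 1 (diagonal).
  r[B,C] = 1.7333 / (3.0111 · 1.8619) = 1.7333 / 5.6063 = 0.3092
  r[C,C] = 1 (diagonal).

R is symmetric with unit diagonal. Assembling:

R = [[1, 0.3342, 0.7068],
 [0.3342, 1, 0.3092],
 [0.7068, 0.3092, 1]]


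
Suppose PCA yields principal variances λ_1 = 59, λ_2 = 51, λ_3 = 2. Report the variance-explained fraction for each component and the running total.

Step 1 — total variance = trace(Sigma) = Σ λ_i = 59 + 51 + 2 = 112.

Step 2 — fraction explained by component i = λ_i / Σ λ:
  PC1: 59/112 = 0.5268
  PC2: 51/112 = 0.4554
  PC3: 2/112 = 0.0179

Step 3 — cumulative fraction after k components = (λ_1 + ... + λ_k) / Σ λ:
  k = 1: 59/112 = 0.5268
  k = 2: (59 + 51)/112 = 110/112 = 0.9821
  k = 3: (59 + 51 + 2)/112 = 112/112 = 1

Summary (fraction, with percent):

explained: PC1 0.5268 (52.68%), PC2 0.4554 (45.54%), PC3 0.0179 (1.79%);  cumulative: 0.5268, 0.9821, 1


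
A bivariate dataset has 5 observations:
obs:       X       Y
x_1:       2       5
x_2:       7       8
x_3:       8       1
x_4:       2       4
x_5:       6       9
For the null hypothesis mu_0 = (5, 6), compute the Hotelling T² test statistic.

Step 1 — sample mean vector:
  mean(X) = (2 + 7 + 8 + 2 + 6) / 5 = 25/5 = 5
  mean(Y) = (5 + 8 + 1 + 4 + 9) / 5 = 27/5 = 5.4
  x̄ = (5, 5.4),  deviation x̄ - mu_0 = (5, 5.4) - (5, 6) = (0, -0.6).

Step 2 — sample covariance matrix, S[i,j] = (1/(n-1)) · Σ_k (x_{k,i} - mean_i) · (x_{k,j} - mean_j), divisor n-1 = 4:
  S[X,X] = ((-3)·(-3) + (2)·(2) + (3)·(3) + (-3)·(-3) + (1)·(1)) / 4 = 32/4 = 8
  S[X,Y] = ((-3)·(-0.4) + (2)·(2.6) + (3)·(-4.4) + (-3)·(-1.4) + (1)·(3.6)) / 4 = 1/4 = 0.25
  S[Y,Y] = ((-0.4)·(-0.4) + (2.6)·(2.6) + (-4.4)·(-4.4) + (-1.4)·(-1.4) + (3.6)·(3.6)) / 4 = 41.2/4 = 10.3
  S = [[8, 0.25],
 [0.25, 10.3]].

Step 3 — invert S. det(S) = 8·10.3 - (0.25)² = 82.3375.
  S^{-1} = (1/det) · [[d, -b], [-b, a]] = [[0.1251, -0.003],
 [-0.003, 0.0972]].

Step 4 — quadratic form (x̄ - mu_0)^T · S^{-1} · (x̄ - mu_0):
  S^{-1} · (x̄ - mu_0) = (0.0018, -0.0583),
  (x̄ - mu_0)^T · [...] = (0)·(0.0018) + (-0.6)·(-0.0583) = 0.035.

Step 5 — scale by n: T² = 5 · 0.035 = 0.1749.

T² ≈ 0.1749


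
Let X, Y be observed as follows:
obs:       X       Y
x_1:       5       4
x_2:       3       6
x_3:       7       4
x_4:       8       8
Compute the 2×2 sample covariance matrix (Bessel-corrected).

Step 1 — column means:
  mean(X) = (5 + 3 + 7 + 8) / 4 = 23/4 = 5.75
  mean(Y) = (4 + 6 + 4 + 8) / 4 = 22/4 = 5.5

Step 2 — sample covariance S[i,j] = (1/(n-1)) · Σ_k (x_{k,i} - mean_i) · (x_{k,j} - mean_j), with n-1 = 3.
  S[X,X] = ((-0.75)·(-0.75) + (-2.75)·(-2.75) + (1.25)·(1.25) + (2.25)·(2.25)) / 3 = 14.75/3 = 4.9167
  S[X,Y] = ((-0.75)·(-1.5) + (-2.75)·(0.5) + (1.25)·(-1.5) + (2.25)·(2.5)) / 3 = 3.5/3 = 1.1667
  S[Y,Y] = ((-1.5)·(-1.5) + (0.5)·(0.5) + (-1.5)·(-1.5) + (2.5)·(2.5)) / 3 = 11/3 = 3.6667

S is symmetric (S[j,i] = S[i,j]). Assembling:

S = [[4.9167, 1.1667],
 [1.1667, 3.6667]]


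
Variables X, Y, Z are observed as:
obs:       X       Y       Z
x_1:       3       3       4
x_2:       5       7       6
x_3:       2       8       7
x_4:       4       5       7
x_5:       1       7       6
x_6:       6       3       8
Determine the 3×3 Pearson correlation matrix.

Step 1 — column means:
  mean(X) = (3 + 5 + 2 + 4 + 1 + 6) / 6 = 21/6 = 3.5
  mean(Y) = (3 + 7 + 8 + 5 + 7 + 3) / 6 = 33/6 = 5.5
  mean(Z) = (4 + 6 + 7 + 7 + 6 + 8) / 6 = 38/6 = 6.3333

Step 2 — sample variances and covariances s[i,j] = (1/(n-1)) · Σ_k (x_{k,i} - mean_i) · (x_{k,j} - mean_j), with n-1 = 5:
  s[X,X] = ((-0.5)·(-0.5) + (1.5)·(1.5) + (-1.5)·(-1.5) + (0.5)·(0.5) + (-2.5)·(-2.5) + (2.5)·(2.5)) / 5 = 17.5/5 = 3.5
  s[X,Y] = ((-0.5)·(-2.5) + (1.5)·(1.5) + (-1.5)·(2.5) + (0.5)·(-0.5) + (-2.5)·(1.5) + (2.5)·(-2.5)) / 5 = -10.5/5 = -2.1
  s[X,Z] = ((-0.5)·(-2.3333) + (1.5)·(-0.3333) + (-1.5)·(0.6667) + (0.5)·(0.6667) + (-2.5)·(-0.3333) + (2.5)·(1.6667)) / 5 = 5/5 = 1
  s[Y,Y] = ((-2.5)·(-2.5) + (1.5)·(1.5) + (2.5)·(2.5) + (-0.5)·(-0.5) + (1.5)·(1.5) + (-2.5)·(-2.5)) / 5 = 23.5/5 = 4.7
  s[Y,Z] = ((-2.5)·(-2.3333) + (1.5)·(-0.3333) + (2.5)·(0.6667) + (-0.5)·(0.6667) + (1.5)·(-0.3333) + (-2.5)·(1.6667)) / 5 = 2/5 = 0.4
  s[Z,Z] = ((-2.3333)·(-2.3333) + (-0.3333)·(-0.3333) + (0.6667)·(0.6667) + (0.6667)·(0.6667) + (-0.3333)·(-0.3333) + (1.6667)·(1.6667)) / 5 = 9.3333/5 = 1.8667
  Sample standard deviations s_i = √(s[i,i]):
  s(X) = √(3.5) = 1.8708
  s(Y) = √(4.7) = 2.1679
  s(Z) = √(1.8667) = 1.3663

Step 3 — r_{ij} = s_{ij} / (s_i · s_j):
  r[X,X] = 1 (diagonal).
  r[X,Y] = -2.1 / (1.8708 · 2.1679) = -2.1 / 4.0559 = -0.5178
  r[X,Z] = 1 / (1.8708 · 1.3663) = 1 / 2.556 = 0.3912
  r[Y,Y] = 1 (diagonal).
  r[Y,Z] = 0.4 / (2.1679 · 1.3663) = 0.4 / 2.962 = 0.135
  r[Z,Z] = 1 (diagonal).

R is symmetric with unit diagonal. Assembling:

R = [[1, -0.5178, 0.3912],
 [-0.5178, 1, 0.135],
 [0.3912, 0.135, 1]]


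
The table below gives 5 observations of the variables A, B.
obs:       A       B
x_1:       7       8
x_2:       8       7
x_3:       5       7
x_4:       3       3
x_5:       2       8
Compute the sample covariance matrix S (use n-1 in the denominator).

Step 1 — column means:
  mean(A) = (7 + 8 + 5 + 3 + 2) / 5 = 25/5 = 5
  mean(B) = (8 + 7 + 7 + 3 + 8) / 5 = 33/5 = 6.6

Step 2 — sample covariance S[i,j] = (1/(n-1)) · Σ_k (x_{k,i} - mean_i) · (x_{k,j} - mean_j), with n-1 = 4.
  S[A,A] = ((2)·(2) + (3)·(3) + (0)·(0) + (-2)·(-2) + (-3)·(-3)) / 4 = 26/4 = 6.5
  S[A,B] = ((2)·(1.4) + (3)·(0.4) + (0)·(0.4) + (-2)·(-3.6) + (-3)·(1.4)) / 4 = 7/4 = 1.75
  S[B,B] = ((1.4)·(1.4) + (0.4)·(0.4) + (0.4)·(0.4) + (-3.6)·(-3.6) + (1.4)·(1.4)) / 4 = 17.2/4 = 4.3

S is symmetric (S[j,i] = S[i,j]). Assembling:

S = [[6.5, 1.75],
 [1.75, 4.3]]


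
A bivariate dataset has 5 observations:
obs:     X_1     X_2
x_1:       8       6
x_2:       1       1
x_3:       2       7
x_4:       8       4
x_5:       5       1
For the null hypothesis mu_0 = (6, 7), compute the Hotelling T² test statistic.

Step 1 — sample mean vector:
  mean(X_1) = (8 + 1 + 2 + 8 + 5) / 5 = 24/5 = 4.8
  mean(X_2) = (6 + 1 + 7 + 4 + 1) / 5 = 19/5 = 3.8
  x̄ = (4.8, 3.8),  deviation x̄ - mu_0 = (4.8, 3.8) - (6, 7) = (-1.2, -3.2).

Step 2 — sample covariance matrix, S[i,j] = (1/(n-1)) · Σ_k (x_{k,i} - mean_i) · (x_{k,j} - mean_j), divisor n-1 = 4:
  S[X_1,X_1] = ((3.2)·(3.2) + (-3.8)·(-3.8) + (-2.8)·(-2.8) + (3.2)·(3.2) + (0.2)·(0.2)) / 4 = 42.8/4 = 10.7
  S[X_1,X_2] = ((3.2)·(2.2) + (-3.8)·(-2.8) + (-2.8)·(3.2) + (3.2)·(0.2) + (0.2)·(-2.8)) / 4 = 8.8/4 = 2.2
  S[X_2,X_2] = ((2.2)·(2.2) + (-2.8)·(-2.8) + (3.2)·(3.2) + (0.2)·(0.2) + (-2.8)·(-2.8)) / 4 = 30.8/4 = 7.7
  S = [[10.7, 2.2],
 [2.2, 7.7]].

Step 3 — invert S. det(S) = 10.7·7.7 - (2.2)² = 77.55.
  S^{-1} = (1/det) · [[d, -b], [-b, a]] = [[0.0993, -0.0284],
 [-0.0284, 0.138]].

Step 4 — quadratic form (x̄ - mu_0)^T · S^{-1} · (x̄ - mu_0):
  S^{-1} · (x̄ - mu_0) = (-0.0284, -0.4075),
  (x̄ - mu_0)^T · [...] = (-1.2)·(-0.0284) + (-3.2)·(-0.4075) = 1.338.

Step 5 — scale by n: T² = 5 · 1.338 = 6.6899.

T² ≈ 6.6899


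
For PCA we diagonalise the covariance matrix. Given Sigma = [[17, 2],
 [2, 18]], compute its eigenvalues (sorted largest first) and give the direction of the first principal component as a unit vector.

Step 1 — characteristic polynomial of 2×2 Sigma:
  det(Sigma - λI) = λ² - trace · λ + det = 0.
  trace = 17 + 18 = 35, det = 17·18 - (2)² = 302.
Step 2 — discriminant:
  Δ = trace² - 4·det = 1225 - 1208 = 17.
Step 3 — eigenvalues:
  λ = (trace ± √Δ)/2 = (35 ± 4.1231)/2,
  λ_1 = 19.5616,  λ_2 = 15.4384.

Step 4 — unit eigenvector for λ_1: solve (Sigma - λ_1 I)v = 0. First row:
  (17 - 19.5616)·v_x + (2)·v_y = 0, i.e. (-2.5616)·v_x + (2)·v_y = 0,
  so v ∝ (b, λ_1 - a) = (2, 2.5616) = u.
  ||u|| = √((2)² + (2.5616)²) = √(10.5616) ≈ 3.2499,
  v_1 = u/||u|| ≈ (0.6154, 0.7882) (||v_1|| = 1).

λ_1 = 19.5616,  λ_2 = 15.4384;  v_1 ≈ (0.6154, 0.7882)


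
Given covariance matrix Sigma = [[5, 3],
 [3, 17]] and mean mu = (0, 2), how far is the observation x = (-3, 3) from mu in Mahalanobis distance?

Step 1 — centre the observation: (x - mu) = (-3, 1).

Step 2 — invert Sigma. det(Sigma) = 5·17 - (3)² = 76.
  Sigma^{-1} = (1/det) · [[d, -b], [-b, a]] = [[0.2237, -0.0395],
 [-0.0395, 0.0658]].

Step 3 — form the quadratic (x - mu)^T · Sigma^{-1} · (x - mu):
  Sigma^{-1} · (x - mu) = (-0.7105, 0.1842).
  (x - mu)^T · [Sigma^{-1} · (x - mu)] = (-3)·(-0.7105) + (1)·(0.1842) = 2.3158.

Step 4 — take square root: d = √(2.3158) ≈ 1.5218.

d(x, mu) = √(2.3158) ≈ 1.5218


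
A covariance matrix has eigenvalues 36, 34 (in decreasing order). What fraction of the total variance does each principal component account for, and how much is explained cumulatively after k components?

Step 1 — total variance = trace(Sigma) = Σ λ_i = 36 + 34 = 70.

Step 2 — fraction explained by component i = λ_i / Σ λ:
  PC1: 36/70 = 0.5143
  PC2: 34/70 = 0.4857

Step 3 — cumulative fraction after k components = (λ_1 + ... + λ_k) / Σ λ:
  k = 1: 36/70 = 0.5143
  k = 2: (36 + 34)/70 = 70/70 = 1

Summary (fraction, with percent):

explained: PC1 0.5143 (51.43%), PC2 0.4857 (48.57%);  cumulative: 0.5143, 1


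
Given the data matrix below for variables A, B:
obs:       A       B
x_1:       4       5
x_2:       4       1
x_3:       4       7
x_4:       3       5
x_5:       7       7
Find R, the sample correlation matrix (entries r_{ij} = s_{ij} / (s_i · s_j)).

Step 1 — column means:
  mean(A) = (4 + 4 + 4 + 3 + 7) / 5 = 22/5 = 4.4
  mean(B) = (5 + 1 + 7 + 5 + 7) / 5 = 25/5 = 5

Step 2 — sample variances and covariances s[i,j] = (1/(n-1)) · Σ_k (x_{k,i} - mean_i) · (x_{k,j} - mean_j), with n-1 = 4:
  s[A,A] = ((-0.4)·(-0.4) + (-0.4)·(-0.4) + (-0.4)·(-0.4) + (-1.4)·(-1.4) + (2.6)·(2.6)) / 4 = 9.2/4 = 2.3
  s[A,B] = ((-0.4)·(0) + (-0.4)·(-4) + (-0.4)·(2) + (-1.4)·(0) + (2.6)·(2)) / 4 = 6/4 = 1.5
  s[B,B] = ((0)·(0) + (-4)·(-4) + (2)·(2) + (0)·(0) + (2)·(2)) / 4 = 24/4 = 6
  Sample standard deviations s_i = √(s[i,i]):
  s(A) = √(2.3) = 1.5166
  s(B) = √(6) = 2.4495

Step 3 — r_{ij} = s_{ij} / (s_i · s_j):
  r[A,A] = 1 (diagonal).
  r[A,B] = 1.5 / (1.5166 · 2.4495) = 1.5 / 3.7148 = 0.4038
  r[B,B] = 1 (diagonal).

R is symmetric with unit diagonal. Assembling:

R = [[1, 0.4038],
 [0.4038, 1]]


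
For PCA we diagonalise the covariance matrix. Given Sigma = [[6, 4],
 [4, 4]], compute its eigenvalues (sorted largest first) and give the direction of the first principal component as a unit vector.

Step 1 — characteristic polynomial of 2×2 Sigma:
  det(Sigma - λI) = λ² - trace · λ + det = 0.
  trace = 6 + 4 = 10, det = 6·4 - (4)² = 8.
Step 2 — discriminant:
  Δ = trace² - 4·det = 100 - 32 = 68.
Step 3 — eigenvalues:
  λ = (trace ± √Δ)/2 = (10 ± 8.2462)/2,
  λ_1 = 9.1231,  λ_2 = 0.8769.

Step 4 — unit eigenvector for λ_1: solve (Sigma - λ_1 I)v = 0. First row:
  (6 - 9.1231)·v_x + (4)·v_y = 0, i.e. (-3.1231)·v_x + (4)·v_y = 0,
  so v ∝ (b, λ_1 - a) = (4, 3.1231) = u.
  ||u|| = √((4)² + (3.1231)²) = √(25.7538) ≈ 5.0748,
  v_1 = u/||u|| ≈ (0.7882, 0.6154) (||v_1|| = 1).

λ_1 = 9.1231,  λ_2 = 0.8769;  v_1 ≈ (0.7882, 0.6154)


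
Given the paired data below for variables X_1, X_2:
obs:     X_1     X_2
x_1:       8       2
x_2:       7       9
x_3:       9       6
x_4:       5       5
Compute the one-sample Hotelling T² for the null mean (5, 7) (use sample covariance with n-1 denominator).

Step 1 — sample mean vector:
  mean(X_1) = (8 + 7 + 9 + 5) / 4 = 29/4 = 7.25
  mean(X_2) = (2 + 9 + 6 + 5) / 4 = 22/4 = 5.5
  x̄ = (7.25, 5.5),  deviation x̄ - mu_0 = (7.25, 5.5) - (5, 7) = (2.25, -1.5).

Step 2 — sample covariance matrix, S[i,j] = (1/(n-1)) · Σ_k (x_{k,i} - mean_i) · (x_{k,j} - mean_j), divisor n-1 = 3:
  S[X_1,X_1] = ((0.75)·(0.75) + (-0.25)·(-0.25) + (1.75)·(1.75) + (-2.25)·(-2.25)) / 3 = 8.75/3 = 2.9167
  S[X_1,X_2] = ((0.75)·(-3.5) + (-0.25)·(3.5) + (1.75)·(0.5) + (-2.25)·(-0.5)) / 3 = -1.5/3 = -0.5
  S[X_2,X_2] = ((-3.5)·(-3.5) + (3.5)·(3.5) + (0.5)·(0.5) + (-0.5)·(-0.5)) / 3 = 25/3 = 8.3333
  S = [[2.9167, -0.5],
 [-0.5, 8.3333]].

Step 3 — invert S. det(S) = 2.9167·8.3333 - (-0.5)² = 24.0556.
  S^{-1} = (1/det) · [[d, -b], [-b, a]] = [[0.3464, 0.0208],
 [0.0208, 0.1212]].

Step 4 — quadratic form (x̄ - mu_0)^T · S^{-1} · (x̄ - mu_0):
  S^{-1} · (x̄ - mu_0) = (0.7483, -0.1351),
  (x̄ - mu_0)^T · [...] = (2.25)·(0.7483) + (-1.5)·(-0.1351) = 1.8863.

Step 5 — scale by n: T² = 4 · 1.8863 = 7.545.

T² ≈ 7.545


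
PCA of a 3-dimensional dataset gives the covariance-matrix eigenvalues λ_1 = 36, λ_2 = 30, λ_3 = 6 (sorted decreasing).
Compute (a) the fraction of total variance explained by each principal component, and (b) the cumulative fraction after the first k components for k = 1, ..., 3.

Step 1 — total variance = trace(Sigma) = Σ λ_i = 36 + 30 + 6 = 72.

Step 2 — fraction explained by component i = λ_i / Σ λ:
  PC1: 36/72 = 0.5
  PC2: 30/72 = 0.4167
  PC3: 6/72 = 0.0833

Step 3 — cumulative fraction after k components = (λ_1 + ... + λ_k) / Σ λ:
  k = 1: 36/72 = 0.5
  k = 2: (36 + 30)/72 = 66/72 = 0.9167
  k = 3: (36 + 30 + 6)/72 = 72/72 = 1

Summary (fraction, with percent):

explained: PC1 0.5 (50%), PC2 0.4167 (41.67%), PC3 0.0833 (8.33%);  cumulative: 0.5, 0.9167, 1


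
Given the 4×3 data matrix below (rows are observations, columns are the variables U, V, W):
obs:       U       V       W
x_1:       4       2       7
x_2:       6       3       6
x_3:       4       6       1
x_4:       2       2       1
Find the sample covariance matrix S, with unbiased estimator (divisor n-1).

Step 1 — column means:
  mean(U) = (4 + 6 + 4 + 2) / 4 = 16/4 = 4
  mean(V) = (2 + 3 + 6 + 2) / 4 = 13/4 = 3.25
  mean(W) = (7 + 6 + 1 + 1) / 4 = 15/4 = 3.75

Step 2 — sample covariance S[i,j] = (1/(n-1)) · Σ_k (x_{k,i} - mean_i) · (x_{k,j} - mean_j), with n-1 = 3.
  S[U,U] = ((0)·(0) + (2)·(2) + (0)·(0) + (-2)·(-2)) / 3 = 8/3 = 2.6667
  S[U,V] = ((0)·(-1.25) + (2)·(-0.25) + (0)·(2.75) + (-2)·(-1.25)) / 3 = 2/3 = 0.6667
  S[U,W] = ((0)·(3.25) + (2)·(2.25) + (0)·(-2.75) + (-2)·(-2.75)) / 3 = 10/3 = 3.3333
  S[V,V] = ((-1.25)·(-1.25) + (-0.25)·(-0.25) + (2.75)·(2.75) + (-1.25)·(-1.25)) / 3 = 10.75/3 = 3.5833
  S[V,W] = ((-1.25)·(3.25) + (-0.25)·(2.25) + (2.75)·(-2.75) + (-1.25)·(-2.75)) / 3 = -8.75/3 = -2.9167
  S[W,W] = ((3.25)·(3.25) + (2.25)·(2.25) + (-2.75)·(-2.75) + (-2.75)·(-2.75)) / 3 = 30.75/3 = 10.25

S is symmetric (S[j,i] = S[i,j]). Assembling:

S = [[2.6667, 0.6667, 3.3333],
 [0.6667, 3.5833, -2.9167],
 [3.3333, -2.9167, 10.25]]


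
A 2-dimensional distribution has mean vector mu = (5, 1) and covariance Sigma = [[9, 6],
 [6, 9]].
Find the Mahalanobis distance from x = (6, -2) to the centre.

Step 1 — centre the observation: (x - mu) = (1, -3).

Step 2 — invert Sigma. det(Sigma) = 9·9 - (6)² = 45.
  Sigma^{-1} = (1/det) · [[d, -b], [-b, a]] = [[0.2, -0.1333],
 [-0.1333, 0.2]].

Step 3 — form the quadratic (x - mu)^T · Sigma^{-1} · (x - mu):
  Sigma^{-1} · (x - mu) = (0.6, -0.7333).
  (x - mu)^T · [Sigma^{-1} · (x - mu)] = (1)·(0.6) + (-3)·(-0.7333) = 2.8.

Step 4 — take square root: d = √(2.8) ≈ 1.6733.

d(x, mu) = √(2.8) ≈ 1.6733


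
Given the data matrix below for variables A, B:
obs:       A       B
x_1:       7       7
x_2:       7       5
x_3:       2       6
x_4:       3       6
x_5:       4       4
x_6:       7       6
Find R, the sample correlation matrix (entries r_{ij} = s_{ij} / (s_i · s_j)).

Step 1 — column means:
  mean(A) = (7 + 7 + 2 + 3 + 4 + 7) / 6 = 30/6 = 5
  mean(B) = (7 + 5 + 6 + 6 + 4 + 6) / 6 = 34/6 = 5.6667

Step 2 — sample variances and covariances s[i,j] = (1/(n-1)) · Σ_k (x_{k,i} - mean_i) · (x_{k,j} - mean_j), with n-1 = 5:
  s[A,A] = ((2)·(2) + (2)·(2) + (-3)·(-3) + (-2)·(-2) + (-1)·(-1) + (2)·(2)) / 5 = 26/5 = 5.2
  s[A,B] = ((2)·(1.3333) + (2)·(-0.6667) + (-3)·(0.3333) + (-2)·(0.3333) + (-1)·(-1.6667) + (2)·(0.3333)) / 5 = 2/5 = 0.4
  s[B,B] = ((1.3333)·(1.3333) + (-0.6667)·(-0.6667) + (0.3333)·(0.3333) + (0.3333)·(0.3333) + (-1.6667)·(-1.6667) + (0.3333)·(0.3333)) / 5 = 5.3333/5 = 1.0667
  Sample standard deviations s_i = √(s[i,i]):
  s(A) = √(5.2) = 2.2804
  s(B) = √(1.0667) = 1.0328

Step 3 — r_{ij} = s_{ij} / (s_i · s_j):
  r[A,A] = 1 (diagonal).
  r[A,B] = 0.4 / (2.2804 · 1.0328) = 0.4 / 2.3551 = 0.1698
  r[B,B] = 1 (diagonal).

R is symmetric with unit diagonal. Assembling:

R = [[1, 0.1698],
 [0.1698, 1]]


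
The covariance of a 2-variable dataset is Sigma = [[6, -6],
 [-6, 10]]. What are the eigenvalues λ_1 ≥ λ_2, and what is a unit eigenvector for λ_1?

Step 1 — characteristic polynomial of 2×2 Sigma:
  det(Sigma - λI) = λ² - trace · λ + det = 0.
  trace = 6 + 10 = 16, det = 6·10 - (-6)² = 24.
Step 2 — discriminant:
  Δ = trace² - 4·det = 256 - 96 = 160.
Step 3 — eigenvalues:
  λ = (trace ± √Δ)/2 = (16 ± 12.6491)/2,
  λ_1 = 14.3246,  λ_2 = 1.6754.

Step 4 — unit eigenvector for λ_1: solve (Sigma - λ_1 I)v = 0. First row:
  (6 - 14.3246)·v_x + (-6)·v_y = 0, i.e. (-8.3246)·v_x + (-6)·v_y = 0,
  so v ∝ (b, λ_1 - a) = (-6, 8.3246); multiply by -1 so the first entry is positive: u = (6, -8.3246).
  ||u|| = √((6)² + (-8.3246)²) = √(105.2982) ≈ 10.2615,
  v_1 = u/||u|| ≈ (0.5847, -0.8112) (||v_1|| = 1).

λ_1 = 14.3246,  λ_2 = 1.6754;  v_1 ≈ (0.5847, -0.8112)


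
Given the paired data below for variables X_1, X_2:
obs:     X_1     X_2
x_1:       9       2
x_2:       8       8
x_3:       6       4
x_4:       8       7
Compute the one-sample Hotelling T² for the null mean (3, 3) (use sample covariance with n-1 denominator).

Step 1 — sample mean vector:
  mean(X_1) = (9 + 8 + 6 + 8) / 4 = 31/4 = 7.75
  mean(X_2) = (2 + 8 + 4 + 7) / 4 = 21/4 = 5.25
  x̄ = (7.75, 5.25),  deviation x̄ - mu_0 = (7.75, 5.25) - (3, 3) = (4.75, 2.25).

Step 2 — sample covariance matrix, S[i,j] = (1/(n-1)) · Σ_k (x_{k,i} - mean_i) · (x_{k,j} - mean_j), divisor n-1 = 3:
  S[X_1,X_1] = ((1.25)·(1.25) + (0.25)·(0.25) + (-1.75)·(-1.75) + (0.25)·(0.25)) / 3 = 4.75/3 = 1.5833
  S[X_1,X_2] = ((1.25)·(-3.25) + (0.25)·(2.75) + (-1.75)·(-1.25) + (0.25)·(1.75)) / 3 = -0.75/3 = -0.25
  S[X_2,X_2] = ((-3.25)·(-3.25) + (2.75)·(2.75) + (-1.25)·(-1.25) + (1.75)·(1.75)) / 3 = 22.75/3 = 7.5833
  S = [[1.5833, -0.25],
 [-0.25, 7.5833]].

Step 3 — invert S. det(S) = 1.5833·7.5833 - (-0.25)² = 11.9444.
  S^{-1} = (1/det) · [[d, -b], [-b, a]] = [[0.6349, 0.0209],
 [0.0209, 0.1326]].

Step 4 — quadratic form (x̄ - mu_0)^T · S^{-1} · (x̄ - mu_0):
  S^{-1} · (x̄ - mu_0) = (3.0628, 0.3977),
  (x̄ - mu_0)^T · [...] = (4.75)·(3.0628) + (2.25)·(0.3977) = 15.443.

Step 5 — scale by n: T² = 4 · 15.443 = 61.7721.

T² ≈ 61.7721


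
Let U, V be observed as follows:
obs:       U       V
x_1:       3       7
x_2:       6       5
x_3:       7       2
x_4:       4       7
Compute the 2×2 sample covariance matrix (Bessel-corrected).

Step 1 — column means:
  mean(U) = (3 + 6 + 7 + 4) / 4 = 20/4 = 5
  mean(V) = (7 + 5 + 2 + 7) / 4 = 21/4 = 5.25

Step 2 — sample covariance S[i,j] = (1/(n-1)) · Σ_k (x_{k,i} - mean_i) · (x_{k,j} - mean_j), with n-1 = 3.
  S[U,U] = ((-2)·(-2) + (1)·(1) + (2)·(2) + (-1)·(-1)) / 3 = 10/3 = 3.3333
  S[U,V] = ((-2)·(1.75) + (1)·(-0.25) + (2)·(-3.25) + (-1)·(1.75)) / 3 = -12/3 = -4
  S[V,V] = ((1.75)·(1.75) + (-0.25)·(-0.25) + (-3.25)·(-3.25) + (1.75)·(1.75)) / 3 = 16.75/3 = 5.5833

S is symmetric (S[j,i] = S[i,j]). Assembling:

S = [[3.3333, -4],
 [-4, 5.5833]]


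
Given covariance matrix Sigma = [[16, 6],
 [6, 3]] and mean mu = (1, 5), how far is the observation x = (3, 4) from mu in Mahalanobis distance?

Step 1 — centre the observation: (x - mu) = (2, -1).

Step 2 — invert Sigma. det(Sigma) = 16·3 - (6)² = 12.
  Sigma^{-1} = (1/det) · [[d, -b], [-b, a]] = [[0.25, -0.5],
 [-0.5, 1.3333]].

Step 3 — form the quadratic (x - mu)^T · Sigma^{-1} · (x - mu):
  Sigma^{-1} · (x - mu) = (1, -2.3333).
  (x - mu)^T · [Sigma^{-1} · (x - mu)] = (2)·(1) + (-1)·(-2.3333) = 4.3333.

Step 4 — take square root: d = √(4.3333) ≈ 2.0817.

d(x, mu) = √(4.3333) ≈ 2.0817


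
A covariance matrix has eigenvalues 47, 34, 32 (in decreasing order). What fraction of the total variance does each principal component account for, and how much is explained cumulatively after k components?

Step 1 — total variance = trace(Sigma) = Σ λ_i = 47 + 34 + 32 = 113.

Step 2 — fraction explained by component i = λ_i / Σ λ:
  PC1: 47/113 = 0.4159
  PC2: 34/113 = 0.3009
  PC3: 32/113 = 0.2832

Step 3 — cumulative fraction after k components = (λ_1 + ... + λ_k) / Σ λ:
  k = 1: 47/113 = 0.4159
  k = 2: (47 + 34)/113 = 81/113 = 0.7168
  k = 3: (47 + 34 + 32)/113 = 113/113 = 1

Summary (fraction, with percent):

explained: PC1 0.4159 (41.59%), PC2 0.3009 (30.09%), PC3 0.2832 (28.32%);  cumulative: 0.4159, 0.7168, 1


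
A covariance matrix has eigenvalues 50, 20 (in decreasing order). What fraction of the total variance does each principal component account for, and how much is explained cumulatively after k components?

Step 1 — total variance = trace(Sigma) = Σ λ_i = 50 + 20 = 70.

Step 2 — fraction explained by component i = λ_i / Σ λ:
  PC1: 50/70 = 0.7143
  PC2: 20/70 = 0.2857

Step 3 — cumulative fraction after k components = (λ_1 + ... + λ_k) / Σ λ:
  k = 1: 50/70 = 0.7143
  k = 2: (50 + 20)/70 = 70/70 = 1

Summary (fraction, with percent):

explained: PC1 0.7143 (71.43%), PC2 0.2857 (28.57%);  cumulative: 0.7143, 1


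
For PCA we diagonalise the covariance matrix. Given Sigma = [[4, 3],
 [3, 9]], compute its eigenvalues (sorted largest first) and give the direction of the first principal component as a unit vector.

Step 1 — characteristic polynomial of 2×2 Sigma:
  det(Sigma - λI) = λ² - trace · λ + det = 0.
  trace = 4 + 9 = 13, det = 4·9 - (3)² = 27.
Step 2 — discriminant:
  Δ = trace² - 4·det = 169 - 108 = 61.
Step 3 — eigenvalues:
  λ = (trace ± √Δ)/2 = (13 ± 7.8102)/2,
  λ_1 = 10.4051,  λ_2 = 2.5949.

Step 4 — unit eigenvector for λ_1: solve (Sigma - λ_1 I)v = 0. First row:
  (4 - 10.4051)·v_x + (3)·v_y = 0, i.e. (-6.4051)·v_x + (3)·v_y = 0,
  so v ∝ (b, λ_1 - a) = (3, 6.4051) = u.
  ||u|| = √((3)² + (6.4051)²) = √(50.0256) ≈ 7.0729,
  v_1 = u/||u|| ≈ (0.4242, 0.9056) (||v_1|| = 1).

λ_1 = 10.4051,  λ_2 = 2.5949;  v_1 ≈ (0.4242, 0.9056)


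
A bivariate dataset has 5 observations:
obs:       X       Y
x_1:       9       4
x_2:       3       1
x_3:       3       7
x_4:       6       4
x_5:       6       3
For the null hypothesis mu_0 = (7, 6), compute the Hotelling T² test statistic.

Step 1 — sample mean vector:
  mean(X) = (9 + 3 + 3 + 6 + 6) / 5 = 27/5 = 5.4
  mean(Y) = (4 + 1 + 7 + 4 + 3) / 5 = 19/5 = 3.8
  x̄ = (5.4, 3.8),  deviation x̄ - mu_0 = (5.4, 3.8) - (7, 6) = (-1.6, -2.2).

Step 2 — sample covariance matrix, S[i,j] = (1/(n-1)) · Σ_k (x_{k,i} - mean_i) · (x_{k,j} - mean_j), divisor n-1 = 4:
  S[X,X] = ((3.6)·(3.6) + (-2.4)·(-2.4) + (-2.4)·(-2.4) + (0.6)·(0.6) + (0.6)·(0.6)) / 4 = 25.2/4 = 6.3
  S[X,Y] = ((3.6)·(0.2) + (-2.4)·(-2.8) + (-2.4)·(3.2) + (0.6)·(0.2) + (0.6)·(-0.8)) / 4 = -0.6/4 = -0.15
  S[Y,Y] = ((0.2)·(0.2) + (-2.8)·(-2.8) + (3.2)·(3.2) + (0.2)·(0.2) + (-0.8)·(-0.8)) / 4 = 18.8/4 = 4.7
  S = [[6.3, -0.15],
 [-0.15, 4.7]].

Step 3 — invert S. det(S) = 6.3·4.7 - (-0.15)² = 29.5875.
  S^{-1} = (1/det) · [[d, -b], [-b, a]] = [[0.1589, 0.0051],
 [0.0051, 0.2129]].

Step 4 — quadratic form (x̄ - mu_0)^T · S^{-1} · (x̄ - mu_0):
  S^{-1} · (x̄ - mu_0) = (-0.2653, -0.4766),
  (x̄ - mu_0)^T · [...] = (-1.6)·(-0.2653) + (-2.2)·(-0.4766) = 1.4729.

Step 5 — scale by n: T² = 5 · 1.4729 = 7.3646.

T² ≈ 7.3646


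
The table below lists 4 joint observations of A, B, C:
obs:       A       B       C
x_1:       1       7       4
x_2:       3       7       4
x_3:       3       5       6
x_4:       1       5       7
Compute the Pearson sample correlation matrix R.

Step 1 — column means:
  mean(A) = (1 + 3 + 3 + 1) / 4 = 8/4 = 2
  mean(B) = (7 + 7 + 5 + 5) / 4 = 24/4 = 6
  mean(C) = (4 + 4 + 6 + 7) / 4 = 21/4 = 5.25

Step 2 — sample variances and covariances s[i,j] = (1/(n-1)) · Σ_k (x_{k,i} - mean_i) · (x_{k,j} - mean_j), with n-1 = 3:
  s[A,A] = ((-1)·(-1) + (1)·(1) + (1)·(1) + (-1)·(-1)) / 3 = 4/3 = 1.3333
  s[A,B] = ((-1)·(1) + (1)·(1) + (1)·(-1) + (-1)·(-1)) / 3 = 0/3 = 0
  s[A,C] = ((-1)·(-1.25) + (1)·(-1.25) + (1)·(0.75) + (-1)·(1.75)) / 3 = -1/3 = -0.3333
  s[B,B] = ((1)·(1) + (1)·(1) + (-1)·(-1) + (-1)·(-1)) / 3 = 4/3 = 1.3333
  s[B,C] = ((1)·(-1.25) + (1)·(-1.25) + (-1)·(0.75) + (-1)·(1.75)) / 3 = -5/3 = -1.6667
  s[C,C] = ((-1.25)·(-1.25) + (-1.25)·(-1.25) + (0.75)·(0.75) + (1.75)·(1.75)) / 3 = 6.75/3 = 2.25
  Sample standard deviations s_i = √(s[i,i]):
  s(A) = √(1.3333) = 1.1547
  s(B) = √(1.3333) = 1.1547
  s(C) = √(2.25) = 1.5

Step 3 — r_{ij} = s_{ij} / (s_i · s_j):
  r[A,A] = 1 (diagonal).
  r[A,B] = 0 / (1.1547 · 1.1547) = 0 / 1.3333 = 0
  r[A,C] = -0.3333 / (1.1547 · 1.5) = -0.3333 / 1.7321 = -0.1925
  r[B,B] = 1 (diagonal).
  r[B,C] = -1.6667 / (1.1547 · 1.5) = -1.6667 / 1.7321 = -0.9623
  r[C,C] = 1 (diagonal).

R is symmetric with unit diagonal. Assembling:

R = [[1, 0, -0.1925],
 [0, 1, -0.9623],
 [-0.1925, -0.9623, 1]]


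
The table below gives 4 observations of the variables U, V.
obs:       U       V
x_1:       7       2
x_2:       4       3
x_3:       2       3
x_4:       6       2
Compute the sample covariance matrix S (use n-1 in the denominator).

Step 1 — column means:
  mean(U) = (7 + 4 + 2 + 6) / 4 = 19/4 = 4.75
  mean(V) = (2 + 3 + 3 + 2) / 4 = 10/4 = 2.5

Step 2 — sample covariance S[i,j] = (1/(n-1)) · Σ_k (x_{k,i} - mean_i) · (x_{k,j} - mean_j), with n-1 = 3.
  S[U,U] = ((2.25)·(2.25) + (-0.75)·(-0.75) + (-2.75)·(-2.75) + (1.25)·(1.25)) / 3 = 14.75/3 = 4.9167
  S[U,V] = ((2.25)·(-0.5) + (-0.75)·(0.5) + (-2.75)·(0.5) + (1.25)·(-0.5)) / 3 = -3.5/3 = -1.1667
  S[V,V] = ((-0.5)·(-0.5) + (0.5)·(0.5) + (0.5)·(0.5) + (-0.5)·(-0.5)) / 3 = 1/3 = 0.3333

S is symmetric (S[j,i] = S[i,j]). Assembling:

S = [[4.9167, -1.1667],
 [-1.1667, 0.3333]]


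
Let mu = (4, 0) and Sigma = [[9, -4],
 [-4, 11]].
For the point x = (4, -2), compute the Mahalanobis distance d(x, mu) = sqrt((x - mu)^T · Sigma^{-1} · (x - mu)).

Step 1 — centre the observation: (x - mu) = (0, -2).

Step 2 — invert Sigma. det(Sigma) = 9·11 - (-4)² = 83.
  Sigma^{-1} = (1/det) · [[d, -b], [-b, a]] = [[0.1325, 0.0482],
 [0.0482, 0.1084]].

Step 3 — form the quadratic (x - mu)^T · Sigma^{-1} · (x - mu):
  Sigma^{-1} · (x - mu) = (-0.0964, -0.2169).
  (x - mu)^T · [Sigma^{-1} · (x - mu)] = (0)·(-0.0964) + (-2)·(-0.2169) = 0.4337.

Step 4 — take square root: d = √(0.4337) ≈ 0.6586.

d(x, mu) = √(0.4337) ≈ 0.6586


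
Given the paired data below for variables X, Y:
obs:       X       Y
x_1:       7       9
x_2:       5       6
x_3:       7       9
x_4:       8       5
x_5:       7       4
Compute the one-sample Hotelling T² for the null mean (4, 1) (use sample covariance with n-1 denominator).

Step 1 — sample mean vector:
  mean(X) = (7 + 5 + 7 + 8 + 7) / 5 = 34/5 = 6.8
  mean(Y) = (9 + 6 + 9 + 5 + 4) / 5 = 33/5 = 6.6
  x̄ = (6.8, 6.6),  deviation x̄ - mu_0 = (6.8, 6.6) - (4, 1) = (2.8, 5.6).

Step 2 — sample covariance matrix, S[i,j] = (1/(n-1)) · Σ_k (x_{k,i} - mean_i) · (x_{k,j} - mean_j), divisor n-1 = 4:
  S[X,X] = ((0.2)·(0.2) + (-1.8)·(-1.8) + (0.2)·(0.2) + (1.2)·(1.2) + (0.2)·(0.2)) / 4 = 4.8/4 = 1.2
  S[X,Y] = ((0.2)·(2.4) + (-1.8)·(-0.6) + (0.2)·(2.4) + (1.2)·(-1.6) + (0.2)·(-2.6)) / 4 = -0.4/4 = -0.1
  S[Y,Y] = ((2.4)·(2.4) + (-0.6)·(-0.6) + (2.4)·(2.4) + (-1.6)·(-1.6) + (-2.6)·(-2.6)) / 4 = 21.2/4 = 5.3
  S = [[1.2, -0.1],
 [-0.1, 5.3]].

Step 3 — invert S. det(S) = 1.2·5.3 - (-0.1)² = 6.35.
  S^{-1} = (1/det) · [[d, -b], [-b, a]] = [[0.8346, 0.0157],
 [0.0157, 0.189]].

Step 4 — quadratic form (x̄ - mu_0)^T · S^{-1} · (x̄ - mu_0):
  S^{-1} · (x̄ - mu_0) = (2.4252, 1.1024),
  (x̄ - mu_0)^T · [...] = (2.8)·(2.4252) + (5.6)·(1.1024) = 12.9638.

Step 5 — scale by n: T² = 5 · 12.9638 = 64.8189.

T² ≈ 64.8189


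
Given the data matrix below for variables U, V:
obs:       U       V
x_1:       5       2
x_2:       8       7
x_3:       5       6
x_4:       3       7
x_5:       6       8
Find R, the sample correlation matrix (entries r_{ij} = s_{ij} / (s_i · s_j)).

Step 1 — column means:
  mean(U) = (5 + 8 + 5 + 3 + 6) / 5 = 27/5 = 5.4
  mean(V) = (2 + 7 + 6 + 7 + 8) / 5 = 30/5 = 6

Step 2 — sample variances and covariances s[i,j] = (1/(n-1)) · Σ_k (x_{k,i} - mean_i) · (x_{k,j} - mean_j), with n-1 = 4:
  s[U,U] = ((-0.4)·(-0.4) + (2.6)·(2.6) + (-0.4)·(-0.4) + (-2.4)·(-2.4) + (0.6)·(0.6)) / 4 = 13.2/4 = 3.3
  s[U,V] = ((-0.4)·(-4) + (2.6)·(1) + (-0.4)·(0) + (-2.4)·(1) + (0.6)·(2)) / 4 = 3/4 = 0.75
  s[V,V] = ((-4)·(-4) + (1)·(1) + (0)·(0) + (1)·(1) + (2)·(2)) / 4 = 22/4 = 5.5
  Sample standard deviations s_i = √(s[i,i]):
  s(U) = √(3.3) = 1.8166
  s(V) = √(5.5) = 2.3452

Step 3 — r_{ij} = s_{ij} / (s_i · s_j):
  r[U,U] = 1 (diagonal).
  r[U,V] = 0.75 / (1.8166 · 2.3452) = 0.75 / 4.2603 = 0.176
  r[V,V] = 1 (diagonal).

R is symmetric with unit diagonal. Assembling:

R = [[1, 0.176],
 [0.176, 1]]


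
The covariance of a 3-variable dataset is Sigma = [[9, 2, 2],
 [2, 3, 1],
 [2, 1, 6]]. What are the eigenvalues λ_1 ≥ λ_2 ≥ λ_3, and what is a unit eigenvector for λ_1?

Step 1 — characteristic polynomial p(λ) = det(λI - Sigma) = λ³ - tr·λ² + c_1·λ - det, where tr = trace, c_1 = sum of the principal 2×2 minors, det = det(Sigma):
  tr = 9 + 3 + 6 = 18,
  c_1 = (9·3 - (2)²) + (9·6 - (2)²) + (3·6 - (1)²) = 23 + 50 + 17 = 90,
  det = 9·(3·6 - (1)²) - (2)·((2)·6 - (1)·(2)) + (2)·((2)·(1) - 3·(2)) = 9·(17) - (2)·(10) + (2)·(-4) = 125.
  So p(λ) = λ³ - 18λ² + 90λ - 125.
Step 2 — look for an integer root (rational root theorem: any rational root is an integer divisor of 125). Testing λ = 5:
  p(5) = 125 - 450 + 450 - 125 = 0  ✓
  Dividing out (λ - 5): p(λ) = (λ - 5)(λ² - 13λ + 25).
Step 3 — remaining eigenvalues from the quadratic λ² - 13λ + 25 = 0:
  Δ = 13² - 4·25 = 169 - 100 = 69,  λ = (13 ± √69)/2 = (13 ± 8.3066)/2 ≈ 10.6533 or 2.3467.
  Sorted: λ_1 = 10.6533,  λ_2 = 5,  λ_3 = 2.3467  (check: sum = 18 = tr ✓).

Step 4 — unit eigenvector for λ_1 ≈ 10.6533: v spans the null space of (Sigma - λ_1 I), whose rows are
  r_1 = (-1.6533, 2, 2),  r_2 = (2, -7.6533, 1),  r_3 = (2, 1, -4.6533).
  v is orthogonal to every row, so take v ∝ r_1 × r_2 = ((2)·(1) - (2)·(-7.6533), (2)·(2) - (-1.6533)·(1), (-1.6533)·(-7.6533) - (2)·(2)) ≈ (17.3066, 5.6533, 8.6533).
  Let u = (17.3066, 5.6533, 8.6533).
  ||u|| = √((17.3066)² + (5.6533)² + (8.6533)²) = √(406.359) ≈ 20.1583,  v_1 = u/||u|| ≈ (0.8585, 0.2804, 0.4293) (||v_1|| = 1).

λ_1 = 10.6533,  λ_2 = 5,  λ_3 = 2.3467;  v_1 ≈ (0.8585, 0.2804, 0.4293)
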